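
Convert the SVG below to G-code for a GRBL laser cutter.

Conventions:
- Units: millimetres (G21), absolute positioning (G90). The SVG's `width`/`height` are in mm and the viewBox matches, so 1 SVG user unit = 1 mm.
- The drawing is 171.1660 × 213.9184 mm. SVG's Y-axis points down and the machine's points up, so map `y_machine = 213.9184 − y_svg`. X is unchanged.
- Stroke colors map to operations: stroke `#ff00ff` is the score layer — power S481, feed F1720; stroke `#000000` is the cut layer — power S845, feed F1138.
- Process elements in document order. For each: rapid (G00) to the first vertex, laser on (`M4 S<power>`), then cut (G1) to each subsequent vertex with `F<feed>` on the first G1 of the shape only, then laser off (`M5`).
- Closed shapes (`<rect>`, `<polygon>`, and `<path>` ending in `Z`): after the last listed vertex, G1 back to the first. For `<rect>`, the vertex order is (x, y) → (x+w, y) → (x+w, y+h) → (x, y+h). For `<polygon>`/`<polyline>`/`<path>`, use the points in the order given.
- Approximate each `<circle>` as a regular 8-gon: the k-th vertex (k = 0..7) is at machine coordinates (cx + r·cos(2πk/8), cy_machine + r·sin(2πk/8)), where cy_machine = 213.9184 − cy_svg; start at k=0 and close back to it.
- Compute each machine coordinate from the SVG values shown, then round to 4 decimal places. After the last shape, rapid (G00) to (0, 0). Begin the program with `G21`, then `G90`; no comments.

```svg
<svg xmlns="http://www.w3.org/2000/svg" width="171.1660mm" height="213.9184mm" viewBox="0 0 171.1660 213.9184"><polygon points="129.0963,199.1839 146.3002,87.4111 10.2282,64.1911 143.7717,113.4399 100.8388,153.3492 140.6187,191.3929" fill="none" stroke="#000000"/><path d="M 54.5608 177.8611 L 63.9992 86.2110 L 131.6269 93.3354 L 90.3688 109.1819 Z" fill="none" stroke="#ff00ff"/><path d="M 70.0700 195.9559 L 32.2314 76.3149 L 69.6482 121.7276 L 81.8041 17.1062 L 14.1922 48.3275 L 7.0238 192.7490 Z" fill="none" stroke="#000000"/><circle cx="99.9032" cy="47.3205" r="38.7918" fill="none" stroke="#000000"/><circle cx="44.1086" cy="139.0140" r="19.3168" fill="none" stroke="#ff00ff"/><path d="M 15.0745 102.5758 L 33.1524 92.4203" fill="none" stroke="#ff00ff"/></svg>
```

G21
G90
G00 X129.0963 Y14.7345
M4 S845
G1 X146.3002 Y126.5073 F1138
G1 X10.2282 Y149.7273
G1 X143.7717 Y100.4785
G1 X100.8388 Y60.5692
G1 X140.6187 Y22.5255
G1 X129.0963 Y14.7345
M5
G00 X54.5608 Y36.0573
M4 S481
G1 X63.9992 Y127.7074 F1720
G1 X131.6269 Y120.5830
G1 X90.3688 Y104.7365
G1 X54.5608 Y36.0573
M5
G00 X70.0700 Y17.9625
M4 S845
G1 X32.2314 Y137.6035 F1138
G1 X69.6482 Y92.1908
G1 X81.8041 Y196.8122
G1 X14.1922 Y165.5909
G1 X7.0238 Y21.1694
G1 X70.0700 Y17.9625
M5
G00 X138.6950 Y166.5979
M4 S845
G1 X127.3331 Y194.0278 F1138
G1 X99.9032 Y205.3897
G1 X72.4733 Y194.0278
G1 X61.1114 Y166.5979
G1 X72.4733 Y139.1680
G1 X99.9032 Y127.8061
G1 X127.3331 Y139.1680
G1 X138.6950 Y166.5979
M5
G00 X63.4254 Y74.9044
M4 S481
G1 X57.7676 Y88.5634 F1720
G1 X44.1086 Y94.2212
G1 X30.4496 Y88.5634
G1 X24.7918 Y74.9044
G1 X30.4496 Y61.2454
G1 X44.1086 Y55.5876
G1 X57.7676 Y61.2454
G1 X63.4254 Y74.9044
M5
G00 X15.0745 Y111.3426
M4 S481
G1 X33.1524 Y121.4981 F1720
M5
G00 X0.0000 Y0.0000

viewBox `0 0 171.1660 213.9184` with mm width/height → 1 unit = 1 mm. Flip: y_m = 213.9184 − y_svg.

**Shape 1** — `<polygon>` closed polygon, stroke `#000000` → cut (S845, F1138). Machine vertices: (129.0963,14.7345) → (146.3002,126.5073) → (10.2282,149.7273) → (143.7717,100.4785) → (100.8388,60.5692) → (140.6187,22.5255) → (129.0963,14.7345). Closed: final G1 returns to the first vertex.

**Shape 2** — `<path>` closed polygon, stroke `#ff00ff` → score (S481, F1720). Machine vertices: (54.5608,36.0573) → (63.9992,127.7074) → (131.6269,120.5830) → (90.3688,104.7365) → (54.5608,36.0573). Closed: final G1 returns to the first vertex.

**Shape 3** — `<path>` closed polygon, stroke `#000000` → cut (S845, F1138). Machine vertices: (70.0700,17.9625) → (32.2314,137.6035) → (69.6482,92.1908) → (81.8041,196.8122) → (14.1922,165.5909) → (7.0238,21.1694) → (70.0700,17.9625). Closed: final G1 returns to the first vertex.

**Shape 4** — `<circle>` circle, stroke `#000000` → cut (S845, F1138). Machine vertices: (138.6950,166.5979) → (127.3331,194.0278) → (99.9032,205.3897) → (72.4733,194.0278) → (61.1114,166.5979) → (72.4733,139.1680) → (99.9032,127.8061) → (127.3331,139.1680) → (138.6950,166.5979). Closed: final G1 returns to the first vertex.

**Shape 5** — `<circle>` circle, stroke `#ff00ff` → score (S481, F1720). Machine vertices: (63.4254,74.9044) → (57.7676,88.5634) → (44.1086,94.2212) → (30.4496,88.5634) → (24.7918,74.9044) → (30.4496,61.2454) → (44.1086,55.5876) → (57.7676,61.2454) → (63.4254,74.9044). Closed: final G1 returns to the first vertex.

**Shape 6** — `<path>` line segment, stroke `#ff00ff` → score (S481, F1720). Machine vertices: (15.0745,111.3426) → (33.1524,121.4981). Open path.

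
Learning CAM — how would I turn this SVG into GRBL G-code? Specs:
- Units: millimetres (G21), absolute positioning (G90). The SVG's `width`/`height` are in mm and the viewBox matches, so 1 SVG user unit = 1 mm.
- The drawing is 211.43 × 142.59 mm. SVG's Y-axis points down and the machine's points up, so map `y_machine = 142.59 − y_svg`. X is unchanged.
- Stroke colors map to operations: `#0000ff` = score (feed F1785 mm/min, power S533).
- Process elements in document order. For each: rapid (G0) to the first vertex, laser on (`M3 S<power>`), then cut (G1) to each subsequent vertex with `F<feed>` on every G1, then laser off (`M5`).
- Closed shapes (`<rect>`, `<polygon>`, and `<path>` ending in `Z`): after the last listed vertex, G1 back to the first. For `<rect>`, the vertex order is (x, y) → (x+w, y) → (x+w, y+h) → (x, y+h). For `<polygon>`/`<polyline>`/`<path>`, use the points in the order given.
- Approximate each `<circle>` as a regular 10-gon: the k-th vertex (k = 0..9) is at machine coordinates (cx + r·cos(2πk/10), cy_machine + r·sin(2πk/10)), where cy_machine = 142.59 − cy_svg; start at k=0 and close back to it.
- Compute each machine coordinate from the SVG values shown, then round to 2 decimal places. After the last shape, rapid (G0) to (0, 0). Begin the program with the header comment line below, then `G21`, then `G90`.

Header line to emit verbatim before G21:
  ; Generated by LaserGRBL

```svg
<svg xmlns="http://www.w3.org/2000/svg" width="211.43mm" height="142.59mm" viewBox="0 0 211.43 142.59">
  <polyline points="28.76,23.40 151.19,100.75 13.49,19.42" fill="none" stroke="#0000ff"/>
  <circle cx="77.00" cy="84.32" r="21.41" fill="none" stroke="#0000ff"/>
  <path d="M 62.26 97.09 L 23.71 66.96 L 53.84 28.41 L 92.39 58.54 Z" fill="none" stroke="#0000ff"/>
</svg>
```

Since the viewBox matches the mm dimensions, user units are millimetres directly. The only transform is the Y-flip y_m = 142.59 − y_svg.

Shape 1 is a open polyline drawn with `<polyline>`. Its stroke #0000ff means score at S533, F1785. After flipping Y the toolpath is (28.76,119.19) → (151.19,41.84) → (13.49,123.17).

Shape 2 is a circle drawn with `<circle>`. Its stroke #0000ff means score at S533, F1785. After flipping Y the toolpath is (98.41,58.27) → (94.32,70.85) → (83.62,78.63) → (70.38,78.63) → (59.68,70.85) → (55.59,58.27) → (59.68,45.69) → (70.38,37.91) → (83.62,37.91) → (94.32,45.69) → (98.41,58.27), returning to the start.

Shape 3 is a regular polygon drawn with `<path>`. Its stroke #0000ff means score at S533, F1785. After flipping Y the toolpath is (62.26,45.50) → (23.71,75.63) → (53.84,114.18) → (92.39,84.05) → (62.26,45.50), returning to the start.

; Generated by LaserGRBL
G21
G90
G0 X28.76 Y119.19
M3 S533
G1 X151.19 Y41.84 F1785
G1 X13.49 Y123.17 F1785
M5
G0 X98.41 Y58.27
M3 S533
G1 X94.32 Y70.85 F1785
G1 X83.62 Y78.63 F1785
G1 X70.38 Y78.63 F1785
G1 X59.68 Y70.85 F1785
G1 X55.59 Y58.27 F1785
G1 X59.68 Y45.69 F1785
G1 X70.38 Y37.91 F1785
G1 X83.62 Y37.91 F1785
G1 X94.32 Y45.69 F1785
G1 X98.41 Y58.27 F1785
M5
G0 X62.26 Y45.50
M3 S533
G1 X23.71 Y75.63 F1785
G1 X53.84 Y114.18 F1785
G1 X92.39 Y84.05 F1785
G1 X62.26 Y45.50 F1785
M5
G0 X0.00 Y0.00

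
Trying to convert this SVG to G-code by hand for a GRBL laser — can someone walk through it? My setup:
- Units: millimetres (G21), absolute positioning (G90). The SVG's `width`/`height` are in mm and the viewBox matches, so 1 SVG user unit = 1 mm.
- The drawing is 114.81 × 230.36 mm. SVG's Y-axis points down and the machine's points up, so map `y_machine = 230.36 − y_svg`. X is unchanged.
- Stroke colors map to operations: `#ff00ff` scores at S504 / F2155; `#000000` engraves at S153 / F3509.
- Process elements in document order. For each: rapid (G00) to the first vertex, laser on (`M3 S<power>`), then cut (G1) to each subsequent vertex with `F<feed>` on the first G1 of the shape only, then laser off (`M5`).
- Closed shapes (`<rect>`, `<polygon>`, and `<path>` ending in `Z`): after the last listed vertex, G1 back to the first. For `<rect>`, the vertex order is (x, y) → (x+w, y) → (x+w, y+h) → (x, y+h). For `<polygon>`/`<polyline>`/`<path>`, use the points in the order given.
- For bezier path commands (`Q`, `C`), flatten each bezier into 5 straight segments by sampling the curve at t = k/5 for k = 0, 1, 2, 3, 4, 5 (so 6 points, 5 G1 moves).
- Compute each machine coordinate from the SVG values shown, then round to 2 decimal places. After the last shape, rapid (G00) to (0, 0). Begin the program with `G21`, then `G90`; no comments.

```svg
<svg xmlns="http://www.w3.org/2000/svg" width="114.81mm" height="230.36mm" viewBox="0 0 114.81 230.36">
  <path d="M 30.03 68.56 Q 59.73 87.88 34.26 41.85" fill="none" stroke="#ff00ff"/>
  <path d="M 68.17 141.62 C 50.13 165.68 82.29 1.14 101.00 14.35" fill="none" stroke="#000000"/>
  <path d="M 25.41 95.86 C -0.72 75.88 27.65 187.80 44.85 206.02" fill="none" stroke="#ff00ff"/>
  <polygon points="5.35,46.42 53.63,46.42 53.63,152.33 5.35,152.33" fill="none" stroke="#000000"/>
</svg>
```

G21
G90
G00 X30.03 Y161.80
M3 S504
G1 X39.70 Y156.69 F2155
G1 X44.96 Y156.80
G1 X45.81 Y162.14
G1 X42.24 Y172.71
G1 X34.26 Y188.51
M5
G00 X68.17 Y88.74
M3 S153
G1 X62.86 Y94.01 F3509
G1 X66.54 Y126.95
G1 X76.17 Y169.99
G1 X88.67 Y205.54
G1 X101.00 Y216.01
M5
G00 X25.41 Y134.50
M3 S504
G1 X15.75 Y132.46 F2155
G1 X16.01 Y109.60
G1 X23.05 Y76.74
G1 X33.71 Y44.71
G1 X44.85 Y24.34
M5
G00 X5.35 Y183.94
M3 S153
G1 X53.63 Y183.94 F3509
G1 X53.63 Y78.03
G1 X5.35 Y78.03
G1 X5.35 Y183.94
M5
G00 X0.00 Y0.00

Since the viewBox matches the mm dimensions, user units are millimetres directly. The only transform is the Y-flip y_m = 230.36 − y_svg.

Shape 1 is a quadratic bezier drawn with `<path>`. Its stroke #ff00ff means score at S504, F2155. After flipping Y the toolpath is (30.03,161.80) → (39.70,156.69) → (44.96,156.80) → (45.81,162.14) → (42.24,172.71) → (34.26,188.51).

Shape 2 is a cubic bezier drawn with `<path>`. Its stroke #000000 means engrave at S153, F3509. After flipping Y the toolpath is (68.17,88.74) → (62.86,94.01) → (66.54,126.95) → (76.17,169.99) → (88.67,205.54) → (101.00,216.01).

Shape 3 is a cubic bezier drawn with `<path>`. Its stroke #ff00ff means score at S504, F2155. After flipping Y the toolpath is (25.41,134.50) → (15.75,132.46) → (16.01,109.60) → (23.05,76.74) → (33.71,44.71) → (44.85,24.34).

Shape 4 is a rectangle drawn with `<polygon>`. Its stroke #000000 means engrave at S153, F3509. After flipping Y the toolpath is (5.35,183.94) → (53.63,183.94) → (53.63,78.03) → (5.35,78.03) → (5.35,183.94), returning to the start.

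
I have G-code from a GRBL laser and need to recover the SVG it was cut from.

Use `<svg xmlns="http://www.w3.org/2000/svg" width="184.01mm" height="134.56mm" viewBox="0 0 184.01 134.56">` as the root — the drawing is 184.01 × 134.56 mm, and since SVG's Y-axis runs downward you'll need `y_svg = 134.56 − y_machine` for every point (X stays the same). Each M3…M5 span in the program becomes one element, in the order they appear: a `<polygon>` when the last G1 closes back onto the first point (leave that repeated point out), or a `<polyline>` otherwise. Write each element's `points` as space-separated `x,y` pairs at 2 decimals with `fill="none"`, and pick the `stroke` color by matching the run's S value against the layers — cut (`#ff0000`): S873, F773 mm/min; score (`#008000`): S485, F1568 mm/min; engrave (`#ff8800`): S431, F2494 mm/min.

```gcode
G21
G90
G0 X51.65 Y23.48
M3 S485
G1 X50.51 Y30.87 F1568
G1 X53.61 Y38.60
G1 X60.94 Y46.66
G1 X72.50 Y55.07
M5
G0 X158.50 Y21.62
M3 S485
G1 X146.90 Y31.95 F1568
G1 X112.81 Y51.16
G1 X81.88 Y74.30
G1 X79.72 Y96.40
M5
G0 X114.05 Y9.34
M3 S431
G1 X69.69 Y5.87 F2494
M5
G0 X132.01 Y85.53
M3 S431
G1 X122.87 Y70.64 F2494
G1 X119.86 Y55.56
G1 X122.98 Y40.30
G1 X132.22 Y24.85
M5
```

<svg xmlns="http://www.w3.org/2000/svg" width="184.01mm" height="134.56mm" viewBox="0 0 184.01 134.56">
  <polyline points="51.65,111.08 50.51,103.69 53.61,95.96 60.94,87.90 72.50,79.49" fill="none" stroke="#008000"/>
  <polyline points="158.50,112.94 146.90,102.61 112.81,83.40 81.88,60.26 79.72,38.16" fill="none" stroke="#008000"/>
  <polyline points="114.05,125.22 69.69,128.69" fill="none" stroke="#ff8800"/>
  <polyline points="132.01,49.03 122.87,63.92 119.86,79.00 122.98,94.26 132.22,109.71" fill="none" stroke="#ff8800"/>
</svg>

Each laser-on run becomes one SVG element. Flip Y back into SVG space with y_svg = 134.56 − y_machine.

Run 1: S485 ⇒ score layer `#008000`. The run is open, so emit a `<polyline>` with points (Y-flipped): 51.65,111.08 50.51,103.69 53.61,95.96 60.94,87.90 72.50,79.49.

Run 2: S485 ⇒ score layer `#008000`. The run is open, so emit a `<polyline>` with points (Y-flipped): 158.50,112.94 146.90,102.61 112.81,83.40 81.88,60.26 79.72,38.16.

Run 3: the run's S431 means `#ff8800` (engrave). The run is open, so emit a `<polyline>` with points (Y-flipped): 114.05,125.22 69.69,128.69.

Run 4: the run's S431 means `#ff8800` (engrave). The run is open, so emit a `<polyline>` with points (Y-flipped): 132.01,49.03 122.87,63.92 119.86,79.00 122.98,94.26 132.22,109.71.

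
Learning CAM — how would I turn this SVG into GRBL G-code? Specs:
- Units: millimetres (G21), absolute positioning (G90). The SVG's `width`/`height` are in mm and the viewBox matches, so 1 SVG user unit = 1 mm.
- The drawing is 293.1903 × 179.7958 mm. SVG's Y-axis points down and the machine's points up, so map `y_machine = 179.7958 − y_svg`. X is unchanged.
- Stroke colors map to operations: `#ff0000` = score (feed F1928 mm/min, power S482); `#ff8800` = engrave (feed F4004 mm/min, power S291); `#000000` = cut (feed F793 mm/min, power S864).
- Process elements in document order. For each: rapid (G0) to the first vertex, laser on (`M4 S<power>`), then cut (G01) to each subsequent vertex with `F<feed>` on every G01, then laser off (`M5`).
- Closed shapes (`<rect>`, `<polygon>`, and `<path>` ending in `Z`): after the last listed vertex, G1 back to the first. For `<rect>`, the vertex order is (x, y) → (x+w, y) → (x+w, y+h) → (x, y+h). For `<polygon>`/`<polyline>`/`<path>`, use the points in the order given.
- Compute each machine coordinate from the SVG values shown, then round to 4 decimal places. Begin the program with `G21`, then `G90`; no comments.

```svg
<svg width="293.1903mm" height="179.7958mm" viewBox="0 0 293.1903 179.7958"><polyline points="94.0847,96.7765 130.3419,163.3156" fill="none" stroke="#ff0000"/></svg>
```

1 u = 1 mm; y_m = 179.7958 − y.

[1] `<polyline>` line segment, #ff0000→score S482 F1928: (94.0847,83.0193) → (130.3419,16.4802)

G21
G90
G0 X94.0847 Y83.0193
M4 S482
G01 X130.3419 Y16.4802 F1928
M5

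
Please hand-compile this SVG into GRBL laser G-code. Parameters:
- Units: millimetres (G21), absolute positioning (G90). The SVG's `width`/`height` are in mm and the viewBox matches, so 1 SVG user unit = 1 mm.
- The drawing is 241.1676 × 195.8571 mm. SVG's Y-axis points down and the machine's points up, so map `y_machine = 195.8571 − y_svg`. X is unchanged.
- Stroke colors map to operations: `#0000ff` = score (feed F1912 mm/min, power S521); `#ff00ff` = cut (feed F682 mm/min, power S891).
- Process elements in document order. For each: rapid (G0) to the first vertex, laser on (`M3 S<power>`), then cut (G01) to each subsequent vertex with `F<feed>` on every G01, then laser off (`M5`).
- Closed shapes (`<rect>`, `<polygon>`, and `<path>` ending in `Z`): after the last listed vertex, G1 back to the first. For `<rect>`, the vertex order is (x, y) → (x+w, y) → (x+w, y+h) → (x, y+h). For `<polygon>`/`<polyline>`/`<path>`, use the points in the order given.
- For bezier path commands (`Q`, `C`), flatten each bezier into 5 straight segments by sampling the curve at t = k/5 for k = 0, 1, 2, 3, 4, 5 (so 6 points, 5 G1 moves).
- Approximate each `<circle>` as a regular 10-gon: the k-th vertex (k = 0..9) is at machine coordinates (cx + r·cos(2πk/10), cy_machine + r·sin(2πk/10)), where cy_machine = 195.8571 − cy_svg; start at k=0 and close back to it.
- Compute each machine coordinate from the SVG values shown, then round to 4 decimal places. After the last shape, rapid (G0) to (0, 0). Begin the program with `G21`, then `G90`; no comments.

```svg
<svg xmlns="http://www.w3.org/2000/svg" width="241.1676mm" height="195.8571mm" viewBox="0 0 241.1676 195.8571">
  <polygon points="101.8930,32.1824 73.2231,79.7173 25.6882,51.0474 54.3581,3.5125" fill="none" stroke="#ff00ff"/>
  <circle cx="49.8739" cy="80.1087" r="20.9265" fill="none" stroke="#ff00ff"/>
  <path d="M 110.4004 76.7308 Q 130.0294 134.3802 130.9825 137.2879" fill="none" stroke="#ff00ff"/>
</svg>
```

G21
G90
G0 X101.8930 Y163.6747
M3 S891
G01 X73.2231 Y116.1398 F682
G01 X25.6882 Y144.8097 F682
G01 X54.3581 Y192.3446 F682
G01 X101.8930 Y163.6747 F682
M5
G0 X70.8004 Y115.7484
M3 S891
G01 X66.8038 Y128.0487 F682
G01 X56.3405 Y135.6507 F682
G01 X43.4073 Y135.6507 F682
G01 X32.9440 Y128.0487 F682
G01 X28.9474 Y115.7484 F682
G01 X32.9440 Y103.4481 F682
G01 X43.4073 Y95.8461 F682
G01 X56.3405 Y95.8461 F682
G01 X66.8038 Y103.4481 F682
G01 X70.8004 Y115.7484 F682
M5
G0 X110.4004 Y119.1263
M3 S891
G01 X117.5050 Y98.2562 F682
G01 X123.1155 Y81.7655 F682
G01 X127.2319 Y69.6540 F682
G01 X129.8542 Y61.9219 F682
G01 X130.9825 Y58.5692 F682
M5
G0 X0.0000 Y0.0000

1 u = 1 mm; y_m = 195.8571 − y.

[1] `<polygon>` regular polygon, #ff00ff→cut S891 F682: (101.8930,163.6747) → (73.2231,116.1398) → (25.6882,144.8097) → (54.3581,192.3446) → (101.8930,163.6747) (closed)

[2] `<circle>` circle, #ff00ff→cut S891 F682: (70.8004,115.7484) → (66.8038,128.0487) → (56.3405,135.6507) → (43.4073,135.6507) → (32.9440,128.0487) → (28.9474,115.7484) → (32.9440,103.4481) → (43.4073,95.8461) → (56.3405,95.8461) → (66.8038,103.4481) → (70.8004,115.7484) (closed)

[3] `<path>` quadratic bezier, #ff00ff→cut S891 F682: (110.4004,119.1263) → (117.5050,98.2562) → (123.1155,81.7655) → (127.2319,69.6540) → (129.8542,61.9219) → (130.9825,58.5692)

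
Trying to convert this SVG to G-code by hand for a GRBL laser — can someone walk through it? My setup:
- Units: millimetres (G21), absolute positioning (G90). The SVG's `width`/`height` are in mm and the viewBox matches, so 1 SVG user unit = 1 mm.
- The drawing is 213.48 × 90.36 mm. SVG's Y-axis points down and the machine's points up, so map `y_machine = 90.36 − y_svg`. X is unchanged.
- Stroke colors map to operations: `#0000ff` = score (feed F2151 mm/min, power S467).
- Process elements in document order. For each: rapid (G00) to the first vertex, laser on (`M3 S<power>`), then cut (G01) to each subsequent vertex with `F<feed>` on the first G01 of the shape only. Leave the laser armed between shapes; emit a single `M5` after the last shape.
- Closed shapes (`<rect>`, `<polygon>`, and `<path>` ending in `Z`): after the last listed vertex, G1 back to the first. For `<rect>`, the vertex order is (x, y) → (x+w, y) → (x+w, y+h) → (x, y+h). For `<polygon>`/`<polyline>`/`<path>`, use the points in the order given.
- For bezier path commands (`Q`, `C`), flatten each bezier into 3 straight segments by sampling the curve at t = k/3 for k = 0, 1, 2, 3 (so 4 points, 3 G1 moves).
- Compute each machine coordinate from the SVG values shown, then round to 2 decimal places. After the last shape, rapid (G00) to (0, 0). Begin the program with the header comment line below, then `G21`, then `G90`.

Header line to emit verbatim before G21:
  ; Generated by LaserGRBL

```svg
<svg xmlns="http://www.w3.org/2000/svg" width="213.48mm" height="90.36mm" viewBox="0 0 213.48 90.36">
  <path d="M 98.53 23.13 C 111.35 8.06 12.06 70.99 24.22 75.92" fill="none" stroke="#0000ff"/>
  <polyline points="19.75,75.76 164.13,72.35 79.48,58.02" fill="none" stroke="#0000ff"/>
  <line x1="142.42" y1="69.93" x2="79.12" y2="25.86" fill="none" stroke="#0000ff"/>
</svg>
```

1 u = 1 mm; y_m = 90.36 − y.

[1] `<path>` cubic bezier, #0000ff→score S467 F2151: (98.53,67.23) → (82.26,61.34) → (40.93,33.67) → (24.22,14.44)

[2] `<polyline>` open polyline, #0000ff→score S467 F2151: (19.75,14.60) → (164.13,18.01) → (79.48,32.34)

[3] `<line>` line segment, #0000ff→score S467 F2151: (142.42,20.43) → (79.12,64.50)

; Generated by LaserGRBL
G21
G90
G00 X98.53 Y67.23
M3 S467
G01 X82.26 Y61.34 F2151
G01 X40.93 Y33.67
G01 X24.22 Y14.44
G00 X19.75 Y14.60
M3 S467
G01 X164.13 Y18.01 F2151
G01 X79.48 Y32.34
G00 X142.42 Y20.43
M3 S467
G01 X79.12 Y64.50 F2151
M5
G00 X0.00 Y0.00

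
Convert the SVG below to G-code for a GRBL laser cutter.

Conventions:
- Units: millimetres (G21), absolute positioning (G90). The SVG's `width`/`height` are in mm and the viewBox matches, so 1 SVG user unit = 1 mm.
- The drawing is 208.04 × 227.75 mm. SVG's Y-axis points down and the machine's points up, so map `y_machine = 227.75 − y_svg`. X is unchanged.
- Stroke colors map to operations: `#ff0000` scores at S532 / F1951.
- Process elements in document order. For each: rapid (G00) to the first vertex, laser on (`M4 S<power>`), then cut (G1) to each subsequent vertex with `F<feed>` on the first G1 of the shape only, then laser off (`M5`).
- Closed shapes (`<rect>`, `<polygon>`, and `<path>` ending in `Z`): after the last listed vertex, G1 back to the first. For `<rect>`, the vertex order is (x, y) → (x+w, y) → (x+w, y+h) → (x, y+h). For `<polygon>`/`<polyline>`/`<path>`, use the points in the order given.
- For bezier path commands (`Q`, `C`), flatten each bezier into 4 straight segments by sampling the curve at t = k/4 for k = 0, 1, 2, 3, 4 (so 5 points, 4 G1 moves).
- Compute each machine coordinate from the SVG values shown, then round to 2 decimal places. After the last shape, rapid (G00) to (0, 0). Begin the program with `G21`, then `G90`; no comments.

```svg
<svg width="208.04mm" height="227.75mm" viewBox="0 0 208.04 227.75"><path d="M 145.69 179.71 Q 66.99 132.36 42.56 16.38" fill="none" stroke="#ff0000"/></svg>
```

1 u = 1 mm; y_m = 227.75 − y.

[1] `<path>` quadratic bezier, #ff0000→score S532 F1951: (145.69,48.04) → (109.73,76.00) → (80.56,112.55) → (58.17,157.67) → (42.56,211.37)

G21
G90
G00 X145.69 Y48.04
M4 S532
G1 X109.73 Y76.00 F1951
G1 X80.56 Y112.55
G1 X58.17 Y157.67
G1 X42.56 Y211.37
M5
G00 X0.00 Y0.00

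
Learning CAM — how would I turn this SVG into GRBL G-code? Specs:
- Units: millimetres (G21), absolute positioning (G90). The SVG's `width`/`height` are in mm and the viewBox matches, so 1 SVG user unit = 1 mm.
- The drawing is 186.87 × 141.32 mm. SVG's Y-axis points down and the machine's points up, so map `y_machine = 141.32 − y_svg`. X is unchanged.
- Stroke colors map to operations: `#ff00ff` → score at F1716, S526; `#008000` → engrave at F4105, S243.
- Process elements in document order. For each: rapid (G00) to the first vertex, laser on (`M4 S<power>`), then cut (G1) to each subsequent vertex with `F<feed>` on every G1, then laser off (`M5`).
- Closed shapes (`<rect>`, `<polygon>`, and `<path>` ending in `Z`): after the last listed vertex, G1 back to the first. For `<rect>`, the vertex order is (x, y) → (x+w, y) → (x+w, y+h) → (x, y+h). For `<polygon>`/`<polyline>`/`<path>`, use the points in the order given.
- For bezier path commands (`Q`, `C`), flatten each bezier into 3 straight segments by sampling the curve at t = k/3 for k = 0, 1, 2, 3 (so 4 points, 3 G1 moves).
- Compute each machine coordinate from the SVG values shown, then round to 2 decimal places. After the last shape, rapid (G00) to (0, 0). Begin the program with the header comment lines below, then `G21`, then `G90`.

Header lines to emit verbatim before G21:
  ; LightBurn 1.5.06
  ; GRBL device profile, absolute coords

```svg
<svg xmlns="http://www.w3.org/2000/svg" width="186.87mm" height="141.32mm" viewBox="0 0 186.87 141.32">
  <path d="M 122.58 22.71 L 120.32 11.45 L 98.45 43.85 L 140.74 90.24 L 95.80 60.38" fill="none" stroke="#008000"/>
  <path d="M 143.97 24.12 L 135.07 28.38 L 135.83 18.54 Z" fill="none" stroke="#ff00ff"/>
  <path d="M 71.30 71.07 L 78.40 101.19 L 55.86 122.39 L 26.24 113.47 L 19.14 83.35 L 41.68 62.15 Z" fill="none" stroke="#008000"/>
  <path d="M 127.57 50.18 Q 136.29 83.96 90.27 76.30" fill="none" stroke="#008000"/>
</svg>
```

1 u = 1 mm; y_m = 141.32 − y.

[1] `<path>` open polyline, #008000→engrave S243 F4105: (122.58,118.61) → (120.32,129.87) → (98.45,97.47) → (140.74,51.08) → (95.80,80.94)

[2] `<path>` regular polygon, #ff00ff→score S526 F1716: (143.97,117.20) → (135.07,112.94) → (135.83,122.78) → (143.97,117.20) (closed)

[3] `<path>` regular polygon, #008000→engrave S243 F4105: (71.30,70.25) → (78.40,40.13) → (55.86,18.93) → (26.24,27.85) → (19.14,57.97) → (41.68,79.17) → (71.30,70.25) (closed)

[4] `<path>` quadratic bezier, #008000→engrave S243 F4105: (127.57,91.14) → (127.30,73.22) → (114.87,64.52) → (90.27,65.02)

; LightBurn 1.5.06
; GRBL device profile, absolute coords
G21
G90
G00 X122.58 Y118.61
M4 S243
G1 X120.32 Y129.87 F4105
G1 X98.45 Y97.47 F4105
G1 X140.74 Y51.08 F4105
G1 X95.80 Y80.94 F4105
M5
G00 X143.97 Y117.20
M4 S526
G1 X135.07 Y112.94 F1716
G1 X135.83 Y122.78 F1716
G1 X143.97 Y117.20 F1716
M5
G00 X71.30 Y70.25
M4 S243
G1 X78.40 Y40.13 F4105
G1 X55.86 Y18.93 F4105
G1 X26.24 Y27.85 F4105
G1 X19.14 Y57.97 F4105
G1 X41.68 Y79.17 F4105
G1 X71.30 Y70.25 F4105
M5
G00 X127.57 Y91.14
M4 S243
G1 X127.30 Y73.22 F4105
G1 X114.87 Y64.52 F4105
G1 X90.27 Y65.02 F4105
M5
G00 X0.00 Y0.00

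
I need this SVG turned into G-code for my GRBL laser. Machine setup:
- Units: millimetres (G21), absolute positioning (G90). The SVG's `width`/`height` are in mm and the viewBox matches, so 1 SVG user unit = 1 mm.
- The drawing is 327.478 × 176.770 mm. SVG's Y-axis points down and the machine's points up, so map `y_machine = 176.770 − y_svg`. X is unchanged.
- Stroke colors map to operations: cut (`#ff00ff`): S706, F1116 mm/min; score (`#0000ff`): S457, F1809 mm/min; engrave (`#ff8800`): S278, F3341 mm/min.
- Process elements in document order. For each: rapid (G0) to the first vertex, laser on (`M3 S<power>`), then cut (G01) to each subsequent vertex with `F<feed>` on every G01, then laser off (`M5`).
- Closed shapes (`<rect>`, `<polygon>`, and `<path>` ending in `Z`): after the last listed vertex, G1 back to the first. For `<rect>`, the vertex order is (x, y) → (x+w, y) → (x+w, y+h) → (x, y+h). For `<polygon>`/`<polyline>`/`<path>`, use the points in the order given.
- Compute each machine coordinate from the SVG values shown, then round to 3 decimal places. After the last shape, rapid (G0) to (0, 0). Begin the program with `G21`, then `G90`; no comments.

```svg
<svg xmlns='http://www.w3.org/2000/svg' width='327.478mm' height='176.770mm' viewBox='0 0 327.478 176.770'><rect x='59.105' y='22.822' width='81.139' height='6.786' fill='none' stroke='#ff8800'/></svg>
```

G21
G90
G0 X59.105 Y153.948
M3 S278
G01 X140.244 Y153.948 F3341
G01 X140.244 Y147.162 F3341
G01 X59.105 Y147.162 F3341
G01 X59.105 Y153.948 F3341
M5
G0 X0.000 Y0.000

Since the viewBox matches the mm dimensions, user units are millimetres directly. The only transform is the Y-flip y_m = 176.770 − y_svg.

Shape 1 is a rectangle drawn with `<rect>`. Its stroke #ff8800 means engrave at S278, F3341. After flipping Y the toolpath is (59.105,153.948) → (140.244,153.948) → (140.244,147.162) → (59.105,147.162) → (59.105,153.948), returning to the start.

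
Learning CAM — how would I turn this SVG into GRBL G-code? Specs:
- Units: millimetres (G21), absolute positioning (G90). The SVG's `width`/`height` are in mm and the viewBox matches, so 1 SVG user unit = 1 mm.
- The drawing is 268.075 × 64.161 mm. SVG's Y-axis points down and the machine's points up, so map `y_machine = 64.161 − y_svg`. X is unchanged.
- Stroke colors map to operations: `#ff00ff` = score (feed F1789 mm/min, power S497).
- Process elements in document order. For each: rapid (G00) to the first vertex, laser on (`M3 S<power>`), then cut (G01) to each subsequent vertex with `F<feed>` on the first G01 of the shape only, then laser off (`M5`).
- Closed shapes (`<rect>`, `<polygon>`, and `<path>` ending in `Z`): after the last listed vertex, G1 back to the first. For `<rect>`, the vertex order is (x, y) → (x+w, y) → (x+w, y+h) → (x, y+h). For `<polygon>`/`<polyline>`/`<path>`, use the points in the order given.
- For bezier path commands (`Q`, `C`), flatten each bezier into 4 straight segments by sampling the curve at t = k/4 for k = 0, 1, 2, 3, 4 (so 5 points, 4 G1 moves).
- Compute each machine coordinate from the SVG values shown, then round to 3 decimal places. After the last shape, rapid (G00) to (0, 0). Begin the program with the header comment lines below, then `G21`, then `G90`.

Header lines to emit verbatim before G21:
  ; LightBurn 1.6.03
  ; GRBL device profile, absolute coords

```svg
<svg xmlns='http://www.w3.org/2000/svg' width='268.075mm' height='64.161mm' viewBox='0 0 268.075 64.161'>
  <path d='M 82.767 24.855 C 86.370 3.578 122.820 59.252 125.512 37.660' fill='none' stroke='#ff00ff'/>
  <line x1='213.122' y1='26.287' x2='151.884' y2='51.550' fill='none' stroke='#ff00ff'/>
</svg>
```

; LightBurn 1.6.03
; GRBL device profile, absolute coords
G21
G90
G00 X82.767 Y39.306
M3 S497
G01 X90.587 Y43.245 F1789
G01 X104.481 Y32.785
G01 X118.204 Y22.385
G01 X125.512 Y26.501
M5
G00 X213.122 Y37.874
M3 S497
G01 X151.884 Y12.611 F1789
M5
G00 X0.000 Y0.000

viewBox `0 0 268.075 64.161` with mm width/height → 1 unit = 1 mm. Flip: y_m = 64.161 − y_svg.

**Shape 1** — `<path>` cubic bezier, stroke `#ff00ff` → score (S497, F1789). Control points (SVG): P0=(82.767,24.855), P1=(86.370,3.578), P2=(122.820,59.252), P3=(125.512,37.660); sampled at t=k/4. Machine vertices: (82.767,39.306) → (90.587,43.245) → (104.481,32.785) → (118.204,22.385) → (125.512,26.501). Open path.

**Shape 2** — `<line>` line segment, stroke `#ff00ff` → score (S497, F1789). Machine vertices: (213.122,37.874) → (151.884,12.611). Open path.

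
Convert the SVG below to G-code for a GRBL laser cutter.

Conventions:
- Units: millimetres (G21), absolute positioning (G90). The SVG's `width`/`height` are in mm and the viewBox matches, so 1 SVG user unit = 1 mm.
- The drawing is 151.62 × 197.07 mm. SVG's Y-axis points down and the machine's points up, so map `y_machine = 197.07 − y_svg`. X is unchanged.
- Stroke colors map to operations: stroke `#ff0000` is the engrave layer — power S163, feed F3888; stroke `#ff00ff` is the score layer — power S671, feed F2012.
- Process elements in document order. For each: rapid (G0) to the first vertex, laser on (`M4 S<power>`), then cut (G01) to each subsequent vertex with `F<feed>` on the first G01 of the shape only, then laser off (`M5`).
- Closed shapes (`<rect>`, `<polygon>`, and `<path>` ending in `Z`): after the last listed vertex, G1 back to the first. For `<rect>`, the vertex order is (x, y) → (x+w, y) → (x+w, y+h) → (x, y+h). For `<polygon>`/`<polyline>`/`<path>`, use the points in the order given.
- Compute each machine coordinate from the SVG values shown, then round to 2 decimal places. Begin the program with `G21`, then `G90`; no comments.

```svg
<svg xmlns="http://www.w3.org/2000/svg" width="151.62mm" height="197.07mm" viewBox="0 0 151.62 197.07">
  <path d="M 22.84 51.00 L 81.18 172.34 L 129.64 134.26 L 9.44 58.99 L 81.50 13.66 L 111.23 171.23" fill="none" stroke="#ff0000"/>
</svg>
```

1 u = 1 mm; y_m = 197.07 − y.

[1] `<path>` open polyline, #ff0000→engrave S163 F3888: (22.84,146.07) → (81.18,24.73) → (129.64,62.81) → (9.44,138.08) → (81.50,183.41) → (111.23,25.84)

G21
G90
G0 X22.84 Y146.07
M4 S163
G01 X81.18 Y24.73 F3888
G01 X129.64 Y62.81
G01 X9.44 Y138.08
G01 X81.50 Y183.41
G01 X111.23 Y25.84
M5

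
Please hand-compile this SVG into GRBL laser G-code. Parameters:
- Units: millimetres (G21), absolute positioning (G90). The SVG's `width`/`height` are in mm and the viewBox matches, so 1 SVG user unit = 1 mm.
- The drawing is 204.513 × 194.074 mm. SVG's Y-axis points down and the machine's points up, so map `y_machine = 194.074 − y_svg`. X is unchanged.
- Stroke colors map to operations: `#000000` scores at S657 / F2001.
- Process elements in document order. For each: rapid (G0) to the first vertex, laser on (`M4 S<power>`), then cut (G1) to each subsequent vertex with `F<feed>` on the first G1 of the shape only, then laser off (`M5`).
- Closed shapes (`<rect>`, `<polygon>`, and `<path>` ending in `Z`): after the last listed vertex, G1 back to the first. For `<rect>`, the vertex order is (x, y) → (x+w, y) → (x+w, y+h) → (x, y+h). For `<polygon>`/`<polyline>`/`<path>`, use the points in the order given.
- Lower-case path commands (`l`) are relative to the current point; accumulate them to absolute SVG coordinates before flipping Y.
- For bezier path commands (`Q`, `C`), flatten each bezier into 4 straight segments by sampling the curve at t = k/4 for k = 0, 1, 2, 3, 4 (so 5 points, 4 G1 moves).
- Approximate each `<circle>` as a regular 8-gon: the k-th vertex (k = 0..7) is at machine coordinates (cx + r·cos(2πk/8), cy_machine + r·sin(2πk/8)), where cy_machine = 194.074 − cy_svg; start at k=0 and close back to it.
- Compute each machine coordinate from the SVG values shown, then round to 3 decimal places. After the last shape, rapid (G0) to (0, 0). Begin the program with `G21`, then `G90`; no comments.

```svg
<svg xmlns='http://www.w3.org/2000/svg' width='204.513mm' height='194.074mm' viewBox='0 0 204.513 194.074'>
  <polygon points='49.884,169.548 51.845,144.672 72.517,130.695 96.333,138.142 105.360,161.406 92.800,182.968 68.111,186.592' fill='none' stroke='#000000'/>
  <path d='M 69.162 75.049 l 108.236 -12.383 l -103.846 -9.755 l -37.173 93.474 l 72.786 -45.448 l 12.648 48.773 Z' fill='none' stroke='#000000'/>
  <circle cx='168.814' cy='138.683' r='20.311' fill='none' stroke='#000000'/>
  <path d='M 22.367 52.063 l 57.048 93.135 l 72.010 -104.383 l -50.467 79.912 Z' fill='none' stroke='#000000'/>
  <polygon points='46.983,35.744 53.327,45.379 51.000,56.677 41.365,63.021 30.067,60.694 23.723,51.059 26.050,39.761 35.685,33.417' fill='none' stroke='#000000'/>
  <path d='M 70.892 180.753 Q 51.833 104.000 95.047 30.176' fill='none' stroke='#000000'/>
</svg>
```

viewBox `0 0 204.513 194.074` with mm width/height → 1 unit = 1 mm. Flip: y_m = 194.074 − y_svg.

**Shape 1** — `<polygon>` regular polygon, stroke `#000000` → score (S657, F2001). Machine vertices: (49.884,24.526) → (51.845,49.402) → (72.517,63.379) → (96.333,55.932) → (105.360,32.668) → (92.800,11.106) → (68.111,7.482) → (49.884,24.526). Closed: final G1 returns to the first vertex.

**Shape 2** — `<path>` closed polygon, stroke `#000000` → score (S657, F2001). Machine vertices: (69.162,119.025) → (177.398,131.408) → (73.552,141.163) → (36.379,47.689) → (109.165,93.137) → (121.813,44.364) → (69.162,119.025). Closed: final G1 returns to the first vertex.

**Shape 3** — `<circle>` circle, stroke `#000000` → score (S657, F2001). Machine vertices: (189.125,55.391) → (183.176,69.753) → (168.814,75.702) → (154.452,69.753) → (148.503,55.391) → (154.452,41.029) → (168.814,35.080) → (183.176,41.029) → (189.125,55.391). Closed: final G1 returns to the first vertex.

**Shape 4** — `<path>` closed polygon, stroke `#000000` → score (S657, F2001). Machine vertices: (22.367,142.011) → (79.415,48.876) → (151.425,153.259) → (100.958,73.347) → (22.367,142.011). Closed: final G1 returns to the first vertex.

**Shape 5** — `<polygon>` regular polygon, stroke `#000000` → score (S657, F2001). Machine vertices: (46.983,158.330) → (53.327,148.695) → (51.000,137.397) → (41.365,131.053) → (30.067,133.380) → (23.723,143.015) → (26.050,154.313) → (35.685,160.657) → (46.983,158.330). Closed: final G1 returns to the first vertex.

**Shape 6** — `<path>` quadratic bezier, stroke `#000000` → score (S657, F2001). Control points (SVG): P0=(70.892,180.753), P1=(51.833,104.000), P2=(95.047,30.176); sampled at t=k/4. Machine vertices: (70.892,13.321) → (65.255,51.514) → (67.401,89.342) → (77.332,126.803) → (95.047,163.898). Open path.

G21
G90
G0 X49.884 Y24.526
M4 S657
G1 X51.845 Y49.402 F2001
G1 X72.517 Y63.379
G1 X96.333 Y55.932
G1 X105.360 Y32.668
G1 X92.800 Y11.106
G1 X68.111 Y7.482
G1 X49.884 Y24.526
M5
G0 X69.162 Y119.025
M4 S657
G1 X177.398 Y131.408 F2001
G1 X73.552 Y141.163
G1 X36.379 Y47.689
G1 X109.165 Y93.137
G1 X121.813 Y44.364
G1 X69.162 Y119.025
M5
G0 X189.125 Y55.391
M4 S657
G1 X183.176 Y69.753 F2001
G1 X168.814 Y75.702
G1 X154.452 Y69.753
G1 X148.503 Y55.391
G1 X154.452 Y41.029
G1 X168.814 Y35.080
G1 X183.176 Y41.029
G1 X189.125 Y55.391
M5
G0 X22.367 Y142.011
M4 S657
G1 X79.415 Y48.876 F2001
G1 X151.425 Y153.259
G1 X100.958 Y73.347
G1 X22.367 Y142.011
M5
G0 X46.983 Y158.330
M4 S657
G1 X53.327 Y148.695 F2001
G1 X51.000 Y137.397
G1 X41.365 Y131.053
G1 X30.067 Y133.380
G1 X23.723 Y143.015
G1 X26.050 Y154.313
G1 X35.685 Y160.657
G1 X46.983 Y158.330
M5
G0 X70.892 Y13.321
M4 S657
G1 X65.255 Y51.514 F2001
G1 X67.401 Y89.342
G1 X77.332 Y126.803
G1 X95.047 Y163.898
M5
G0 X0.000 Y0.000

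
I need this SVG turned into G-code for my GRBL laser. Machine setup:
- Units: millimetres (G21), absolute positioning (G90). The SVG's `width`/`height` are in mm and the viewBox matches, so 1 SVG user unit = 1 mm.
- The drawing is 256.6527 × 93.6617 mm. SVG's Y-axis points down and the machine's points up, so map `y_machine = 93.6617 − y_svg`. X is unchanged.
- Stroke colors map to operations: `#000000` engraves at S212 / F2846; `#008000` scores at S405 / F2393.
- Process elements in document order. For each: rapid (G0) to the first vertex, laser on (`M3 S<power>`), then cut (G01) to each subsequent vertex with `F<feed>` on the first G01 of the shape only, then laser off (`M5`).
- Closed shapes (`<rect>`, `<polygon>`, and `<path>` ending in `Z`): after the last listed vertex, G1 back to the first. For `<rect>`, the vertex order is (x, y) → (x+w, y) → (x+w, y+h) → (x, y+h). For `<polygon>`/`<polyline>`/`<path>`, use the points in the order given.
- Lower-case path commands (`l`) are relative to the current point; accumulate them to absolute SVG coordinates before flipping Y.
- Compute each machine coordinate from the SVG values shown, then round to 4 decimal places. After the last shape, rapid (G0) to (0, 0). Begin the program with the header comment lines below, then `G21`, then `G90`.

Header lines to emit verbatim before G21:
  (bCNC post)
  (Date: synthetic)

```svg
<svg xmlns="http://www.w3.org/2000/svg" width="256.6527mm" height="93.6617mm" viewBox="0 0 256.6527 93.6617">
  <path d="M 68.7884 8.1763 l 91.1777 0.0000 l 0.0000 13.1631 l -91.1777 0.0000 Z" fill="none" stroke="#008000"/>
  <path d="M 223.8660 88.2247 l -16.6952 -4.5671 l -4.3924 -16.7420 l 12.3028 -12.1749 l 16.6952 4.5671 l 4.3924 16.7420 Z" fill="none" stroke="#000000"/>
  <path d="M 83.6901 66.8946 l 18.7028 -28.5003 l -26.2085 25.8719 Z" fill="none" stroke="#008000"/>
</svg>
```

viewBox `0 0 256.6527 93.6617` with mm width/height → 1 unit = 1 mm. Flip: y_m = 93.6617 − y_svg.

**Shape 1** — `<path>` rectangle, stroke `#008000` → score (S405, F2393). Machine vertices: (68.7884,85.4854) → (159.9661,85.4854) → (159.9661,72.3223) → (68.7884,72.3223) → (68.7884,85.4854). Closed: final G1 returns to the first vertex.

**Shape 2** — `<path>` regular polygon, stroke `#000000` → engrave (S212, F2846). Machine vertices: (223.8660,5.4370) → (207.1708,10.0041) → (202.7784,26.7461) → (215.0812,38.9210) → (231.7764,34.3539) → (236.1688,17.6119) → (223.8660,5.4370). Closed: final G1 returns to the first vertex.

**Shape 3** — `<path>` closed polygon, stroke `#008000` → score (S405, F2393). Machine vertices: (83.6901,26.7671) → (102.3929,55.2674) → (76.1844,29.3955) → (83.6901,26.7671). Closed: final G1 returns to the first vertex.

(bCNC post)
(Date: synthetic)
G21
G90
G0 X68.7884 Y85.4854
M3 S405
G01 X159.9661 Y85.4854 F2393
G01 X159.9661 Y72.3223
G01 X68.7884 Y72.3223
G01 X68.7884 Y85.4854
M5
G0 X223.8660 Y5.4370
M3 S212
G01 X207.1708 Y10.0041 F2846
G01 X202.7784 Y26.7461
G01 X215.0812 Y38.9210
G01 X231.7764 Y34.3539
G01 X236.1688 Y17.6119
G01 X223.8660 Y5.4370
M5
G0 X83.6901 Y26.7671
M3 S405
G01 X102.3929 Y55.2674 F2393
G01 X76.1844 Y29.3955
G01 X83.6901 Y26.7671
M5
G0 X0.0000 Y0.0000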